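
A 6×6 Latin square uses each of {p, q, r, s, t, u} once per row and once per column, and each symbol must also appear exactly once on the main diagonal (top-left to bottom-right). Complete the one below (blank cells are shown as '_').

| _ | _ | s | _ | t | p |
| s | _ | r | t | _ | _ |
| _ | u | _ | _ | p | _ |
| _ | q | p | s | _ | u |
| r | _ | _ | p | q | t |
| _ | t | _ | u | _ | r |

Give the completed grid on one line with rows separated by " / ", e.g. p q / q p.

u r s q t p / s p r t u q / q u t r p s / t q p s r u / r s u p q t / p t q u s r

At row 1, column 1: row 1 has {p,s,t}; column 1 has {r,s}; the diagonal has {q,r,s}; that leaves u.
At row 1, column 2: row 1 has {p,s,t,u}; column 2 has {q,t,u}; that leaves r.
At row 1, column 4: row 1 has {p,r,s,t,u}; column 4 has {p,s,t,u}; that leaves q.
At row 2, column 2: row 2 has {r,s,t}; column 2 has {q,r,t,u}; the diagonal has {q,r,s,u}; that leaves p.
At row 2, column 5: row 2 has {p,r,s,t}; column 5 has {p,q,t}; that leaves u.
At row 2, column 6: row 2 has {p,r,s,t,u}; column 6 has {p,r,t,u}; that leaves q.
At row 3, column 3: row 3 has {p,u}; column 3 has {p,r,s}; the diagonal has {p,q,r,s,u}; that leaves t.
At row 3, column 4: row 3 has {p,t,u}; column 4 has {p,q,s,t,u}; that leaves r.
At row 3, column 6: row 3 has {p,r,t,u}; column 6 has {p,q,r,t,u}; that leaves s.
At row 4, column 1: row 4 has {p,q,s,u}; column 1 has {r,s,u}; that leaves t.
At row 4, column 5: row 4 has {p,q,s,t,u}; column 5 has {p,q,t,u}; that leaves r.
At row 5, column 2: row 5 has {p,q,r,t}; column 2 has {p,q,r,t,u}; that leaves s.
At row 5, column 3: row 5 has {p,q,r,s,t}; column 3 has {p,r,s,t}; that leaves u.
At row 6, column 3: row 6 has {r,t,u}; column 3 has {p,r,s,t,u}; that leaves q.
At row 6, column 5: row 6 has {q,r,t,u}; column 5 has {p,q,r,t,u}; that leaves s.
At row 3, column 1: row 3 has {p,r,s,t,u}; column 1 has {r,s,t,u}; that leaves q.
At row 6, column 1: row 6 has {q,r,s,t,u}; column 1 has {q,r,s,t,u}; that leaves p.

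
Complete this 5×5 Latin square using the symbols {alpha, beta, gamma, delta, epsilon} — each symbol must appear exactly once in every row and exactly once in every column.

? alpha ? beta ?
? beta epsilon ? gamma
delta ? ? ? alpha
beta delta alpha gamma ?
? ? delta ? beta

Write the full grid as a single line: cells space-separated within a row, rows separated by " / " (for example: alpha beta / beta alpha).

(r1,c3) = gamma
(r2,c1) = alpha
(r2,c4) = delta
(r3,c3) = beta
(r3,c4) = epsilon
(r4,c5) = epsilon
(r5,c4) = alpha
(r1,c1) = epsilon
(r1,c5) = delta
(r3,c2) = gamma
(r5,c1) = gamma
(r5,c2) = epsilon

epsilon alpha gamma beta delta / alpha beta epsilon delta gamma / delta gamma beta epsilon alpha / beta delta alpha gamma epsilon / gamma epsilon delta alpha beta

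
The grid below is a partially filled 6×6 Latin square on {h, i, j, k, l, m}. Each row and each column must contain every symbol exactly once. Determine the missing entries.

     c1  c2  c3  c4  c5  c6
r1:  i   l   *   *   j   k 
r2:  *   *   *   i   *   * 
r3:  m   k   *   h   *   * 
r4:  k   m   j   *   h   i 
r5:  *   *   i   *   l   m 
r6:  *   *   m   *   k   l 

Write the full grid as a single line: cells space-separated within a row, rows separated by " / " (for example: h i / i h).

(r1,c3): row 1 has {i,j,k,l}; column 3 has {i,j,m}, so it must be h.
(r1,c4): row 1 has {h,i,j,k,l}; column 4 has {h,i}, so it must be m.
(r2,c5): row 2 has {i}; column 5 has {h,j,k,l}, so it must be m.
(r3,c3): row 3 has {h,k,m}; column 3 has {h,i,j,m}, so it must be l.
(r3,c5): row 3 has {h,k,l,m}; column 5 has {h,j,k,l,m}, so it must be i.
(r3,c6): row 3 has {h,i,k,l,m}; column 6 has {i,k,l,m}, so it must be j.
(r4,c4): row 4 has {h,i,j,k,m}; column 4 has {h,i,m}, so it must be l.
(r6,c4): row 6 has {k,l,m}; column 4 has {h,i,l,m}, so it must be j.
(r2,c3): row 2 has {i,m}; column 3 has {h,i,j,l,m}, so it must be k.
(r2,c6): row 2 has {i,k,m}; column 6 has {i,j,k,l,m}, so it must be h.
(r5,c4): row 5 has {i,l,m}; column 4 has {h,i,j,l,m}, so it must be k.
(r6,c1): row 6 has {j,k,l,m}; column 1 has {i,k,m}, so it must be h.
(r6,c2): row 6 has {h,j,k,l,m}; column 2 has {k,l,m}, so it must be i.
(r2,c2): row 2 has {h,i,k,m}; column 2 has {i,k,l,m}, so it must be j.
(r5,c1): row 5 has {i,k,l,m}; column 1 has {h,i,k,m}, so it must be j.
(r5,c2): row 5 has {i,j,k,l,m}; column 2 has {i,j,k,l,m}, so it must be h.
(r2,c1): row 2 has {h,i,j,k,m}; column 1 has {h,i,j,k,m}, so it must be l.

i l h m j k / l j k i m h / m k l h i j / k m j l h i / j h i k l m / h i m j k l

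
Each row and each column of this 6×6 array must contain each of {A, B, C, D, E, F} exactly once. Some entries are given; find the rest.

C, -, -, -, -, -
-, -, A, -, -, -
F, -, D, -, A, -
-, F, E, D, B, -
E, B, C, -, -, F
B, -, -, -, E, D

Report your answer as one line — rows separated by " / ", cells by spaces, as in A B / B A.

C D B E F A / D E A F C B / F C D B A E / A F E D B C / E B C A D F / B A F C E D

(r2,c1) = D
(r4,c1) = A
(r4,c6) = C
(r5,c4) = A
(r5,c5) = D
(r6,c3) = F
(r6,c4) = C
(r1,c3) = B
(r1,c5) = F
(r2,c5) = C
(r6,c2) = A
(r1,c4) = E
(r1,c6) = A
(r2,c2) = E
(r2,c6) = B
(r3,c2) = C
(r3,c4) = B
(r3,c6) = E
(r1,c2) = D
(r2,c4) = F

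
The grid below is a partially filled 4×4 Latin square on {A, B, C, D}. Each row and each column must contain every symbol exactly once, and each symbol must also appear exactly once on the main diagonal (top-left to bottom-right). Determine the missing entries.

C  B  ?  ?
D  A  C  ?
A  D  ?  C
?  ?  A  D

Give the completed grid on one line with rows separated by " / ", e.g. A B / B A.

row 1 has {B,C}; column 3 has {A,C} — only D is left for (r1,c3).
row 1 has {B,C,D}; column 4 has {C,D} — only A is left for (r1,c4).
row 2 has {A,C,D}; column 4 has {A,C,D} — only B is left for (r2,c4).
row 3 has {A,C,D}; column 3 has {A,C,D}; the diagonal has {A,C,D} — only B is left for (r3,c3).
row 4 has {A,D}; column 1 has {A,C,D} — only B is left for (r4,c1).
row 4 has {A,B,D}; column 2 has {A,B,D} — only C is left for (r4,c2).

C B D A / D A C B / A D B C / B C A D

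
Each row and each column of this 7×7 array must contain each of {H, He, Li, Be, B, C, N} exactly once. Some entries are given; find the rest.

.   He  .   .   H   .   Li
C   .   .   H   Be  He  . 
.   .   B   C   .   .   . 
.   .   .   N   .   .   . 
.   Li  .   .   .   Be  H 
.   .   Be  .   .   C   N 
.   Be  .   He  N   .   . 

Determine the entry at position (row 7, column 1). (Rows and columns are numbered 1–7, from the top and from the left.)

B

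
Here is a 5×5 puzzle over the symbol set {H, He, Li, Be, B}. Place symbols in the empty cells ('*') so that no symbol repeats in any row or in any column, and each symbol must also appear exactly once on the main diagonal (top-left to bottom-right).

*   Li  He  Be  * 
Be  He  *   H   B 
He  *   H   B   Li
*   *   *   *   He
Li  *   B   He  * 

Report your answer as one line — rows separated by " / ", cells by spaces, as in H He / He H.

row 1 has {He,Li,Be}; column 1 has {He,Li,Be}; the diagonal has {H,He} — only B is left for (r1,c1).
row 1 has {He,Li,Be,B}; column 5 has {He,Li,B} — only H is left for (r1,c5).
row 2 has {H,He,Be,B}; column 3 has {H,He,B} — only Li is left for (r2,c3).
row 3 has {H,He,Li,B}; column 2 has {He,Li} — only Be is left for (r3,c2).
row 4 has {He}; column 1 has {He,Li,Be,B} — only H is left for (r4,c1).
row 4 has {H,He}; column 2 has {He,Li,Be} — only B is left for (r4,c2).
row 4 has {H,He,B}; column 3 has {H,He,Li,B} — only Be is left for (r4,c3).
row 4 has {H,He,Be,B}; column 4 has {H,He,Be,B}; the diagonal has {H,He,B} — only Li is left for (r4,c4).
row 5 has {He,Li,B}; column 2 has {He,Li,Be,B} — only H is left for (r5,c2).
row 5 has {H,He,Li,B}; column 5 has {H,He,Li,B}; the diagonal has {H,He,Li,B} — only Be is left for (r5,c5).

B Li He Be H / Be He Li H B / He Be H B Li / H B Be Li He / Li H B He Be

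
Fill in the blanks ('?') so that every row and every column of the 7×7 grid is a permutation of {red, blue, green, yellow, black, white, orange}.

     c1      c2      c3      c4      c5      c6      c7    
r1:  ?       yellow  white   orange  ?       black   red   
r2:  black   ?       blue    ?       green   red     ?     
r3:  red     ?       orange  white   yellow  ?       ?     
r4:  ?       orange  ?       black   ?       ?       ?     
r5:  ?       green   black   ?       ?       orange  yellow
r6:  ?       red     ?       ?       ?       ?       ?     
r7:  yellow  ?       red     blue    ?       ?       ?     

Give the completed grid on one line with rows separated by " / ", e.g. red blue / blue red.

green yellow white orange blue black red / black white blue yellow green red orange / red blue orange white yellow green black / white orange green black red yellow blue / blue green black red white orange yellow / orange red yellow green black blue white / yellow black red blue orange white green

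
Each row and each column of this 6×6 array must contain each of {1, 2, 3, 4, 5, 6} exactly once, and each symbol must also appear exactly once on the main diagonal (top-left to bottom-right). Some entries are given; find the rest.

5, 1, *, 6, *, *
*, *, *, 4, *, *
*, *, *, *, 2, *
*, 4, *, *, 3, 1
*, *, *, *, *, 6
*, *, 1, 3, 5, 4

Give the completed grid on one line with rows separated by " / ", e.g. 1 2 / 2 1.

(r1,c5) = 4
(r4,c4) = 2
(r5,c5) = 1
(r2,c5) = 6
(r4,c1) = 6
(r4,c3) = 5
(r5,c4) = 5
(r6,c1) = 2
(r6,c2) = 6
(r2,c2) = 3
(r2,c3) = 2
(r2,c6) = 5
(r3,c2) = 5
(r3,c3) = 6
(r3,c4) = 1
(r3,c6) = 3
(r5,c2) = 2
(r1,c3) = 3
(r1,c6) = 2
(r2,c1) = 1
(r3,c1) = 4
(r5,c1) = 3
(r5,c3) = 4

5 1 3 6 4 2 / 1 3 2 4 6 5 / 4 5 6 1 2 3 / 6 4 5 2 3 1 / 3 2 4 5 1 6 / 2 6 1 3 5 4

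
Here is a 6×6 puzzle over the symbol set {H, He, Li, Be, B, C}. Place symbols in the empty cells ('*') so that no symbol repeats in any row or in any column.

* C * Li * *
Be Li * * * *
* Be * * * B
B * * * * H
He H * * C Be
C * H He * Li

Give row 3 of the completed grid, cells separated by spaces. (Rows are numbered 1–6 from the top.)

Li Be He C H B

At row 1, column 1: row 1 has {Li,C}; column 1 has {He,Be,B,C}; that leaves H.
At row 1, column 6: row 1 has {H,Li,C}; column 6 has {H,Li,Be,B}; that leaves He.
At row 2, column 6: row 2 has {Li,Be}; column 6 has {H,He,Li,Be,B}; that leaves C.
At row 3, column 1: row 3 has {Be,B}; column 1 has {H,He,Be,B,C}; that leaves Li.
At row 4, column 2: row 4 has {H,B}; column 2 has {H,Li,Be,C}; that leaves He.
At row 5, column 4: row 5 has {H,He,Be,C}; column 4 has {He,Li}; that leaves B.
At row 6, column 2: row 6 has {H,He,Li,C}; column 2 has {H,He,Li,Be,C}; that leaves B.
At row 6, column 5: row 6 has {H,He,Li,B,C}; column 5 has {C}; that leaves Be.
At row 1, column 5: row 1 has {H,He,Li,C}; column 5 has {Be,C}; that leaves B.
At row 2, column 4: row 2 has {Li,Be,C}; column 4 has {He,Li,B}; that leaves H.
At row 2, column 5: row 2 has {H,Li,Be,C}; column 5 has {Be,B,C}; that leaves He.
At row 3, column 4: row 3 has {Li,Be,B}; column 4 has {H,He,Li,B}; that leaves C.
At row 3, column 5: row 3 has {Li,Be,B,C}; column 5 has {He,Be,B,C}; that leaves H.
At row 4, column 4: row 4 has {H,He,B}; column 4 has {H,He,Li,B,C}; that leaves Be.
At row 4, column 5: row 4 has {H,He,Be,B}; column 5 has {H,He,Be,B,C}; that leaves Li.
At row 5, column 3: row 5 has {H,He,Be,B,C}; column 3 has {H}; that leaves Li.
At row 1, column 3: row 1 has {H,He,Li,B,C}; column 3 has {H,Li}; that leaves Be.
At row 2, column 3: row 2 has {H,He,Li,Be,C}; column 3 has {H,Li,Be}; that leaves B.
At row 3, column 3: row 3 has {H,Li,Be,B,C}; column 3 has {H,Li,Be,B}; that leaves He.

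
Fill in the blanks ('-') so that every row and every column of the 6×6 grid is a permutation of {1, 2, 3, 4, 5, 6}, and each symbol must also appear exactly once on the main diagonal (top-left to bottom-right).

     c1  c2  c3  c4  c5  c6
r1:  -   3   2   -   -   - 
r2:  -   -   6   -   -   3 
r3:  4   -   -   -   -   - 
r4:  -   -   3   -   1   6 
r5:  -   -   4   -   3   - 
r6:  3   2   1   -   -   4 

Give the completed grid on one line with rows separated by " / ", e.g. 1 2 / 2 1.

6 3 2 1 4 5 / 2 1 6 4 5 3 / 4 6 5 3 2 1 / 5 4 3 2 1 6 / 1 5 4 6 3 2 / 3 2 1 5 6 4

row 3 has {4}; column 3 has {1,2,3,4,6}; the diagonal has {3,4} — only 5 is left for (r3,c3).
row 4 has {1,3,6}; column 4 is empty so far; the diagonal has {3,4,5} — only 2 is left for (r4,c4).
row 2 has {3,6}; column 2 has {2,3}; the diagonal has {2,3,4,5} — only 1 is left for (r2,c2).
row 3 has {4,5}; column 2 has {1,2,3} — only 6 is left for (r3,c2).
row 3 has {4,5,6}; column 5 has {1,3} — only 2 is left for (r3,c5).
row 3 has {2,4,5,6}; column 6 has {3,4,6} — only 1 is left for (r3,c6).
row 4 has {1,2,3,6}; column 1 has {3,4} — only 5 is left for (r4,c1).
row 4 has {1,2,3,5,6}; column 2 has {1,2,3,6} — only 4 is left for (r4,c2).
row 5 has {3,4}; column 2 has {1,2,3,4,6} — only 5 is left for (r5,c2).
row 5 has {3,4,5}; column 6 has {1,3,4,6} — only 2 is left for (r5,c6).
row 1 has {2,3}; column 1 has {3,4,5}; the diagonal has {1,2,3,4,5} — only 6 is left for (r1,c1).
row 1 has {2,3,6}; column 6 has {1,2,3,4,6} — only 5 is left for (r1,c6).
row 2 has {1,3,6}; column 1 has {3,4,5,6} — only 2 is left for (r2,c1).
row 3 has {1,2,4,5,6}; column 4 has {2} — only 3 is left for (r3,c4).
row 5 has {2,3,4,5}; column 1 has {2,3,4,5,6} — only 1 is left for (r5,c1).
row 5 has {1,2,3,4,5}; column 4 has {2,3} — only 6 is left for (r5,c4).
row 6 has {1,2,3,4}; column 4 has {2,3,6} — only 5 is left for (r6,c4).
row 6 has {1,2,3,4,5}; column 5 has {1,2,3} — only 6 is left for (r6,c5).
row 1 has {2,3,5,6}; column 5 has {1,2,3,6} — only 4 is left for (r1,c5).
row 2 has {1,2,3,6}; column 4 has {2,3,5,6} — only 4 is left for (r2,c4).
row 2 has {1,2,3,4,6}; column 5 has {1,2,3,4,6} — only 5 is left for (r2,c5).
row 1 has {2,3,4,5,6}; column 4 has {2,3,4,5,6} — only 1 is left for (r1,c4).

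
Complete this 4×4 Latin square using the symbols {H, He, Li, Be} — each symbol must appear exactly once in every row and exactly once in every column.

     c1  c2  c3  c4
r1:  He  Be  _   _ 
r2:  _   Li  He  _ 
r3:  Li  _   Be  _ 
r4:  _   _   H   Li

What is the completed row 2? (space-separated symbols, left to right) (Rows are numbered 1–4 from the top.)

H Li He Be

Cell (r1,c3): row 1 has {He,Be}; column 3 has {H,He,Be} → Li.
Cell (r1,c4): row 1 has {He,Li,Be}; column 4 has {Li} → H.
Cell (r2,c4): row 2 has {He,Li}; column 4 has {H,Li} → Be.
Cell (r3,c4): row 3 has {Li,Be}; column 4 has {H,Li,Be} → He.
Cell (r4,c1): row 4 has {H,Li}; column 1 has {He,Li} → Be.
Cell (r4,c2): row 4 has {H,Li,Be}; column 2 has {Li,Be} → He.
Cell (r2,c1): row 2 has {He,Li,Be}; column 1 has {He,Li,Be} → H.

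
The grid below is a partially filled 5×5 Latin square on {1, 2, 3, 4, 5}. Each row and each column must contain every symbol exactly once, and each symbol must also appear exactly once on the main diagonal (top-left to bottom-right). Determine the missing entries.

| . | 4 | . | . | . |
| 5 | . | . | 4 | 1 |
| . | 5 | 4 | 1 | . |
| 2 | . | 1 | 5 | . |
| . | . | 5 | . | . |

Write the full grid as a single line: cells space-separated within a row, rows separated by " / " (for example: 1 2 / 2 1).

1 4 2 3 5 / 5 2 3 4 1 / 3 5 4 1 2 / 2 3 1 5 4 / 4 1 5 2 3

(r3,c1): row 3 has {1,4,5}; column 1 has {2,5}, so it must be 3.
(r3,c5): row 3 has {1,3,4,5}; column 5 has {1}, so it must be 2.
(r4,c2): row 4 has {1,2,5}; column 2 has {4,5}, so it must be 3.
(r4,c5): row 4 has {1,2,3,5}; column 5 has {1,2}, so it must be 4.
(r5,c5): row 5 has {5}; column 5 has {1,2,4}; the diagonal has {4,5}, so it must be 3.
(r1,c1): row 1 has {4}; column 1 has {2,3,5}; the diagonal has {3,4,5}, so it must be 1.
(r1,c5): row 1 has {1,4}; column 5 has {1,2,3,4}, so it must be 5.
(r2,c2): row 2 has {1,4,5}; column 2 has {3,4,5}; the diagonal has {1,3,4,5}, so it must be 2.
(r2,c3): row 2 has {1,2,4,5}; column 3 has {1,4,5}, so it must be 3.
(r5,c1): row 5 has {3,5}; column 1 has {1,2,3,5}, so it must be 4.
(r5,c2): row 5 has {3,4,5}; column 2 has {2,3,4,5}, so it must be 1.
(r5,c4): row 5 has {1,3,4,5}; column 4 has {1,4,5}, so it must be 2.
(r1,c3): row 1 has {1,4,5}; column 3 has {1,3,4,5}, so it must be 2.
(r1,c4): row 1 has {1,2,4,5}; column 4 has {1,2,4,5}, so it must be 3.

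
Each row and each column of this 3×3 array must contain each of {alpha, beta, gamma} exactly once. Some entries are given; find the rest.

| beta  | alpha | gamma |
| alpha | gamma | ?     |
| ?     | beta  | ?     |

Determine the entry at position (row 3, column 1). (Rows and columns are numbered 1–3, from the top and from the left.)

gamma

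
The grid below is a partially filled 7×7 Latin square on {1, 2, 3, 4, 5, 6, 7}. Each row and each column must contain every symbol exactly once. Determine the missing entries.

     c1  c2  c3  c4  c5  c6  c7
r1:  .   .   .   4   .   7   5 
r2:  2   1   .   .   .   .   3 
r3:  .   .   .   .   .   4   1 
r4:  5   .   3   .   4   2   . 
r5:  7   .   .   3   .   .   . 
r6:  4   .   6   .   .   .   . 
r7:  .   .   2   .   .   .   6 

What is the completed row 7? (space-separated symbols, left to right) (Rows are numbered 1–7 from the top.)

(r1,c3) = 1
(r4,c7) = 7
(r6,c7) = 2
(r4,c2) = 6
(r4,c4) = 1
(r5,c7) = 4
(r5,c3) = 5
(r3,c3) = 7
(r5,c2) = 2
(r1,c2) = 3
(r2,c3) = 4
(r3,c2) = 5
(r6,c2) = 7
(r6,c4) = 5
(r7,c2) = 4
(r7,c4) = 7
(r1,c1) = 6
(r1,c5) = 2
(r2,c4) = 6
(r2,c6) = 5
(r3,c1) = 3
(r3,c4) = 2
(r3,c5) = 6
(r5,c5) = 1
(r5,c6) = 6
(r6,c5) = 3
(r6,c6) = 1
(r7,c1) = 1
(r7,c5) = 5
(r7,c6) = 3

1 4 2 7 5 3 6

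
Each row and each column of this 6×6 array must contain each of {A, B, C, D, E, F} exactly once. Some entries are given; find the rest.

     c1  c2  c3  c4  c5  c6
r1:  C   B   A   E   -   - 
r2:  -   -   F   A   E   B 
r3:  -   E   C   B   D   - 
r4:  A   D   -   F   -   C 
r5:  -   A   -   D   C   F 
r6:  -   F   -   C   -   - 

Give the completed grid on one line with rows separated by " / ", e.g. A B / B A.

Cell (r1,c5): row 1 has {A,B,C,E}; column 5 has {C,D,E} → F.
Cell (r1,c6): row 1 has {A,B,C,E,F}; column 6 has {B,C,F} → D.
Cell (r2,c1): row 2 has {A,B,E,F}; column 1 has {A,C} → D.
Cell (r2,c2): row 2 has {A,B,D,E,F}; column 2 has {A,B,D,E,F} → C.
Cell (r3,c1): row 3 has {B,C,D,E}; column 1 has {A,C,D} → F.
Cell (r3,c6): row 3 has {B,C,D,E,F}; column 6 has {B,C,D,F} → A.
Cell (r4,c5): row 4 has {A,C,D,F}; column 5 has {C,D,E,F} → B.
Cell (r6,c5): row 6 has {C,F}; column 5 has {B,C,D,E,F} → A.
Cell (r6,c6): row 6 has {A,C,F}; column 6 has {A,B,C,D,F} → E.
Cell (r4,c3): row 4 has {A,B,C,D,F}; column 3 has {A,C,F} → E.
Cell (r5,c3): row 5 has {A,C,D,F}; column 3 has {A,C,E,F} → B.
Cell (r6,c1): row 6 has {A,C,E,F}; column 1 has {A,C,D,F} → B.
Cell (r6,c3): row 6 has {A,B,C,E,F}; column 3 has {A,B,C,E,F} → D.
Cell (r5,c1): row 5 has {A,B,C,D,F}; column 1 has {A,B,C,D,F} → E.

C B A E F D / D C F A E B / F E C B D A / A D E F B C / E A B D C F / B F D C A E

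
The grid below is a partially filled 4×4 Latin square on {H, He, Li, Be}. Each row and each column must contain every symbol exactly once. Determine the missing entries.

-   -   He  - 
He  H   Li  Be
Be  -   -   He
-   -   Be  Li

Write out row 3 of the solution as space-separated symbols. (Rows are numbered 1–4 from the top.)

Be Li H He

(r1,c4) = H
(r3,c2) = Li
(r3,c3) = H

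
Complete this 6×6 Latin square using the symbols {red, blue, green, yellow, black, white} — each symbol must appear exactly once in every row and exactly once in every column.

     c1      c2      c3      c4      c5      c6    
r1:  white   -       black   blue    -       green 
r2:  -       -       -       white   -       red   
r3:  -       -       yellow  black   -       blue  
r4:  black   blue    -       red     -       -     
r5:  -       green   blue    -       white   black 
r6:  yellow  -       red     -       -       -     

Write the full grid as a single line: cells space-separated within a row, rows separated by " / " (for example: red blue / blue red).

white red black blue yellow green / blue yellow green white black red / green white yellow black red blue / black blue white red green yellow / red green blue yellow white black / yellow black red green blue white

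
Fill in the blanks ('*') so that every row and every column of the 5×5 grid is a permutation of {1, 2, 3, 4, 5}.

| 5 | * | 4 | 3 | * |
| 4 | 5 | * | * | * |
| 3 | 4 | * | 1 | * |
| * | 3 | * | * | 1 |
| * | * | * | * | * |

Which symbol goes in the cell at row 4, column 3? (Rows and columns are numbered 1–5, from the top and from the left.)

(r1,c5) = 2
(r2,c4) = 2
(r2,c5) = 3
(r3,c5) = 5
(r4,c1) = 2
(r4,c3) = 5

5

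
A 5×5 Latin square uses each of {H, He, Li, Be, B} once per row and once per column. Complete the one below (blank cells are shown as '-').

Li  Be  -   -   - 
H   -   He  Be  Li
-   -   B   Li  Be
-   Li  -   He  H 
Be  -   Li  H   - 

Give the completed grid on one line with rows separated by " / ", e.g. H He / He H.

(r1,c3) = H
(r1,c4) = B
(r1,c5) = He
(r2,c2) = B
(r3,c1) = He
(r3,c2) = H
(r4,c1) = B
(r4,c3) = Be
(r5,c2) = He
(r5,c5) = B

Li Be H B He / H B He Be Li / He H B Li Be / B Li Be He H / Be He Li H B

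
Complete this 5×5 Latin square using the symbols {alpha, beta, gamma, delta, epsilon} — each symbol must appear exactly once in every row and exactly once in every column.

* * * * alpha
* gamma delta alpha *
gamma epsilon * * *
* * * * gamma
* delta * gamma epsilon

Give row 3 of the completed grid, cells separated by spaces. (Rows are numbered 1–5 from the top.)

gamma epsilon alpha beta delta

At row 1, column 2: row 1 has {alpha}; column 2 has {gamma,delta,epsilon}; that leaves beta.
At row 2, column 5: row 2 has {alpha,gamma,delta}; column 5 has {alpha,gamma,epsilon}; that leaves beta.
At row 3, column 5: row 3 has {gamma,epsilon}; column 5 has {alpha,beta,gamma,epsilon}; that leaves delta.
At row 4, column 2: row 4 has {gamma}; column 2 has {beta,gamma,delta,epsilon}; that leaves alpha.
At row 2, column 1: row 2 has {alpha,beta,gamma,delta}; column 1 has {gamma}; that leaves epsilon.
At row 3, column 4: row 3 has {gamma,delta,epsilon}; column 4 has {alpha,gamma}; that leaves beta.
At row 1, column 1: row 1 has {alpha,beta}; column 1 has {gamma,epsilon}; that leaves delta.
At row 1, column 4: row 1 has {alpha,beta,delta}; column 4 has {alpha,beta,gamma}; that leaves epsilon.
At row 3, column 3: row 3 has {beta,gamma,delta,epsilon}; column 3 has {delta}; that leaves alpha.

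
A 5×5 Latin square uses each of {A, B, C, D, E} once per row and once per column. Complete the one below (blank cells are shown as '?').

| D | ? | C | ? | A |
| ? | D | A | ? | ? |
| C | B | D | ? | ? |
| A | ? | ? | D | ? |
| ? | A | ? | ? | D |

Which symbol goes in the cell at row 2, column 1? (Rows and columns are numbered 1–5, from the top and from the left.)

(r1,c2) = E
(r1,c4) = B
(r3,c5) = E
(r4,c2) = C
(r4,c5) = B
(r2,c5) = C
(r3,c4) = A
(r4,c3) = E
(r5,c3) = B
(r2,c4) = E
(r5,c1) = E
(r5,c4) = C
(r2,c1) = B

B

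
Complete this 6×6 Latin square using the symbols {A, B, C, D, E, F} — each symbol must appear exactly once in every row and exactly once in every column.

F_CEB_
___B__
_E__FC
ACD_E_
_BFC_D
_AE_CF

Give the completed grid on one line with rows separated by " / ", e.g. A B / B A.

F D C E B A / C F A B D E / D E B A F C / A C D F E B / E B F C A D / B A E D C F

(r1,c2) = D
(r1,c6) = A
(r2,c2) = F
(r2,c3) = A
(r2,c5) = D
(r2,c6) = E
(r3,c3) = B
(r4,c4) = F
(r4,c6) = B
(r5,c1) = E
(r5,c5) = A
(r6,c4) = D
(r2,c1) = C
(r3,c1) = D
(r3,c4) = A
(r6,c1) = B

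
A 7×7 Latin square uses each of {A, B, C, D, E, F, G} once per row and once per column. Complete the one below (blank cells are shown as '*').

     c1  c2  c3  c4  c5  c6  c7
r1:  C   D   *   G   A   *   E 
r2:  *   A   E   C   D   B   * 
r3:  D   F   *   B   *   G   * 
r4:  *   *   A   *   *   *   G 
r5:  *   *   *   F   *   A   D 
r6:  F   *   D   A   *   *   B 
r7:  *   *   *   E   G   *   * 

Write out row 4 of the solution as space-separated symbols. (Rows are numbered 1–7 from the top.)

(r1,c6) = F
(r2,c1) = G
(r2,c7) = F
(r3,c3) = C
(r3,c5) = E
(r3,c7) = A
(r4,c4) = D
(r6,c5) = C
(r6,c6) = E
(r7,c7) = C
(r1,c3) = B
(r4,c6) = C
(r5,c3) = G
(r5,c5) = B
(r6,c2) = G
(r7,c2) = B
(r7,c3) = F
(r7,c6) = D
(r4,c2) = E
(r4,c5) = F
(r5,c1) = E
(r5,c2) = C
(r7,c1) = A
(r4,c1) = B

B E A D F C G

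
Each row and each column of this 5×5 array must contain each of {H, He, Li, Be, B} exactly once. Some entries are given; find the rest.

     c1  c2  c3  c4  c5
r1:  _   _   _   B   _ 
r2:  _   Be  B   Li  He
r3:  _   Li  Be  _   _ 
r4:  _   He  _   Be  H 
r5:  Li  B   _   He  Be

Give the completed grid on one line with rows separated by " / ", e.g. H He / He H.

Be H He B Li / H Be B Li He / He Li Be H B / B He Li Be H / Li B H He Be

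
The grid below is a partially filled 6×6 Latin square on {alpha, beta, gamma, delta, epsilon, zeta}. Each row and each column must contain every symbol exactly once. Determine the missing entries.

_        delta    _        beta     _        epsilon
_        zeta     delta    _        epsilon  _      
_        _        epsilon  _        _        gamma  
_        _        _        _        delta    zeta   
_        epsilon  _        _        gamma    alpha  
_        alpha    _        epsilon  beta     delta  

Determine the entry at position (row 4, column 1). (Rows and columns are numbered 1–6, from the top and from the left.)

(r2,c6) = beta
(r3,c2) = beta
(r4,c2) = gamma
(r4,c4) = alpha
(r2,c4) = gamma
(r4,c3) = beta
(r5,c3) = zeta
(r5,c4) = delta
(r6,c3) = gamma
(r1,c3) = alpha
(r1,c5) = zeta
(r2,c1) = alpha
(r3,c4) = zeta
(r3,c5) = alpha
(r4,c1) = epsilon

epsilon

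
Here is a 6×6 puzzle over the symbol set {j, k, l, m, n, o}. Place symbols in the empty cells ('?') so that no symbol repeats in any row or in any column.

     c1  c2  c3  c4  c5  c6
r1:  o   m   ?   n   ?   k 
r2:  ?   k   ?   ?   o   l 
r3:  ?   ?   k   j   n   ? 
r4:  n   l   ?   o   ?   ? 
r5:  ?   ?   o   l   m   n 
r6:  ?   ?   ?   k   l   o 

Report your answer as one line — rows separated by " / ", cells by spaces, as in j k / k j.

o m l n j k / j k n m o l / l o k j n m / n l m o k j / k j o l m n / m n j k l o

At row 1, column 5: row 1 has {k,m,n,o}; column 5 has {l,m,n,o}; that leaves j.
At row 2, column 4: row 2 has {k,l,o}; column 4 has {j,k,l,n,o}; that leaves m.
At row 3, column 2: row 3 has {j,k,n}; column 2 has {k,l,m}; that leaves o.
At row 3, column 6: row 3 has {j,k,n,o}; column 6 has {k,l,n,o}; that leaves m.
At row 4, column 5: row 4 has {l,n,o}; column 5 has {j,l,m,n,o}; that leaves k.
At row 4, column 6: row 4 has {k,l,n,o}; column 6 has {k,l,m,n,o}; that leaves j.
At row 5, column 2: row 5 has {l,m,n,o}; column 2 has {k,l,m,o}; that leaves j.
At row 6, column 2: row 6 has {k,l,o}; column 2 has {j,k,l,m,o}; that leaves n.
At row 1, column 3: row 1 has {j,k,m,n,o}; column 3 has {k,o}; that leaves l.
At row 2, column 1: row 2 has {k,l,m,o}; column 1 has {n,o}; that leaves j.
At row 2, column 3: row 2 has {j,k,l,m,o}; column 3 has {k,l,o}; that leaves n.
At row 3, column 1: row 3 has {j,k,m,n,o}; column 1 has {j,n,o}; that leaves l.
At row 4, column 3: row 4 has {j,k,l,n,o}; column 3 has {k,l,n,o}; that leaves m.
At row 5, column 1: row 5 has {j,l,m,n,o}; column 1 has {j,l,n,o}; that leaves k.
At row 6, column 1: row 6 has {k,l,n,o}; column 1 has {j,k,l,n,o}; that leaves m.
At row 6, column 3: row 6 has {k,l,m,n,o}; column 3 has {k,l,m,n,o}; that leaves j.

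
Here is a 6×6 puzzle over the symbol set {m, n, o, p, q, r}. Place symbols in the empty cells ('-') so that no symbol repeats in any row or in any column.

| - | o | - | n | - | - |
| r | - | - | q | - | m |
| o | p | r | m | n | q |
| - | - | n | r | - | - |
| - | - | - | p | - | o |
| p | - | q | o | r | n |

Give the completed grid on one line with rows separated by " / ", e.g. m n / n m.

q o p n m r / r n o q p m / o p r m n q / m q n r o p / n r m p q o / p m q o r n

(r2,c2): row 2 has {m,q,r}; column 2 has {o,p}, so it must be n.
(r4,c6): row 4 has {n,r}; column 6 has {m,n,o,q}, so it must be p.
(r5,c3): row 5 has {o,p}; column 3 has {n,q,r}, so it must be m.
(r5,c5): row 5 has {m,o,p}; column 5 has {n,r}, so it must be q.
(r6,c2): row 6 has {n,o,p,q,r}; column 2 has {n,o,p}, so it must be m.
(r1,c3): row 1 has {n,o}; column 3 has {m,n,q,r}, so it must be p.
(r1,c5): row 1 has {n,o,p}; column 5 has {n,q,r}, so it must be m.
(r1,c6): row 1 has {m,n,o,p}; column 6 has {m,n,o,p,q}, so it must be r.
(r2,c3): row 2 has {m,n,q,r}; column 3 has {m,n,p,q,r}, so it must be o.
(r2,c5): row 2 has {m,n,o,q,r}; column 5 has {m,n,q,r}, so it must be p.
(r4,c2): row 4 has {n,p,r}; column 2 has {m,n,o,p}, so it must be q.
(r4,c5): row 4 has {n,p,q,r}; column 5 has {m,n,p,q,r}, so it must be o.
(r5,c1): row 5 has {m,o,p,q}; column 1 has {o,p,r}, so it must be n.
(r5,c2): row 5 has {m,n,o,p,q}; column 2 has {m,n,o,p,q}, so it must be r.
(r1,c1): row 1 has {m,n,o,p,r}; column 1 has {n,o,p,r}, so it must be q.
(r4,c1): row 4 has {n,o,p,q,r}; column 1 has {n,o,p,q,r}, so it must be m.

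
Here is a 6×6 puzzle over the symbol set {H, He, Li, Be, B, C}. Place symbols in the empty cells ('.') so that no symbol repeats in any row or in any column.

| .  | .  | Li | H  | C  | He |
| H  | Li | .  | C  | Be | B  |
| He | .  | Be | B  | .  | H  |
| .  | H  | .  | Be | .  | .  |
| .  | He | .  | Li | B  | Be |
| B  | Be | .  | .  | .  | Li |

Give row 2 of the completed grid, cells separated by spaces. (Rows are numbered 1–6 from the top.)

H Li He C Be B

Cell (r1,c1): row 1 has {H,He,Li,C}; column 1 has {H,He,B} → Be.
Cell (r1,c2): row 1 has {H,He,Li,Be,C}; column 2 has {H,He,Li,Be} → B.
Cell (r2,c3): row 2 has {H,Li,Be,B,C}; column 3 has {Li,Be} → He.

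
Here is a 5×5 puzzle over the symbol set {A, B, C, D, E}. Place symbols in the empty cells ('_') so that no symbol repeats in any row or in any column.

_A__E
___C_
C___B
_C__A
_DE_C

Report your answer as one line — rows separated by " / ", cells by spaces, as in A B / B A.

Cell (r2,c5): row 2 has {C}; column 5 has {A,B,C,E} → D.
Cell (r3,c2): row 3 has {B,C}; column 2 has {A,C,D} → E.
Cell (r2,c2): row 2 has {C,D}; column 2 has {A,C,D,E} → B.
Cell (r2,c3): row 2 has {B,C,D}; column 3 has {E} → A.
Cell (r3,c3): row 3 has {B,C,E}; column 3 has {A,E} → D.
Cell (r3,c4): row 3 has {B,C,D,E}; column 4 has {C} → A.
Cell (r4,c3): row 4 has {A,C}; column 3 has {A,D,E} → B.
Cell (r5,c4): row 5 has {C,D,E}; column 4 has {A,C} → B.
Cell (r1,c3): row 1 has {A,E}; column 3 has {A,B,D,E} → C.
Cell (r1,c4): row 1 has {A,C,E}; column 4 has {A,B,C} → D.
Cell (r2,c1): row 2 has {A,B,C,D}; column 1 has {C} → E.
Cell (r4,c1): row 4 has {A,B,C}; column 1 has {C,E} → D.
Cell (r4,c4): row 4 has {A,B,C,D}; column 4 has {A,B,C,D} → E.
Cell (r5,c1): row 5 has {B,C,D,E}; column 1 has {C,D,E} → A.
Cell (r1,c1): row 1 has {A,C,D,E}; column 1 has {A,C,D,E} → B.

B A C D E / E B A C D / C E D A B / D C B E A / A D E B C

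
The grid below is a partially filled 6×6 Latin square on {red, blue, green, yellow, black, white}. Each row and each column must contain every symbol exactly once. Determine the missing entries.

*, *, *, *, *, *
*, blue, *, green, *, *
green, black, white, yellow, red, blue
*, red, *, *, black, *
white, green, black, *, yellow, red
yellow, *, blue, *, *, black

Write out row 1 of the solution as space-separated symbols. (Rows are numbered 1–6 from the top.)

Cell (r2,c5): row 2 has {blue,green}; column 5 has {red,yellow,black} → white.
Cell (r2,c6): row 2 has {blue,green,white}; column 6 has {red,blue,black} → yellow.
Cell (r4,c1): row 4 has {red,black}; column 1 has {green,yellow,white} → blue.
Cell (r4,c4): row 4 has {red,blue,black}; column 4 has {green,yellow} → white.
Cell (r4,c6): row 4 has {red,blue,black,white}; column 6 has {red,blue,yellow,black} → green.
Cell (r5,c4): row 5 has {red,green,yellow,black,white}; column 4 has {green,yellow,white} → blue.
Cell (r6,c2): row 6 has {blue,yellow,black}; column 2 has {red,blue,green,black} → white.
Cell (r6,c4): row 6 has {blue,yellow,black,white}; column 4 has {blue,green,yellow,white} → red.
Cell (r6,c5): row 6 has {red,blue,yellow,black,white}; column 5 has {red,yellow,black,white} → green.
Cell (r1,c2): row 1 is empty so far; column 2 has {red,blue,green,black,white} → yellow.
Cell (r1,c4): row 1 has {yellow}; column 4 has {red,blue,green,yellow,white} → black.
Cell (r1,c5): row 1 has {yellow,black}; column 5 has {red,green,yellow,black,white} → blue.
Cell (r1,c6): row 1 has {blue,yellow,black}; column 6 has {red,blue,green,yellow,black} → white.
Cell (r2,c3): row 2 has {blue,green,yellow,white}; column 3 has {blue,black,white} → red.
Cell (r4,c3): row 4 has {red,blue,green,black,white}; column 3 has {red,blue,black,white} → yellow.
Cell (r1,c1): row 1 has {blue,yellow,black,white}; column 1 has {blue,green,yellow,white} → red.
Cell (r1,c3): row 1 has {red,blue,yellow,black,white}; column 3 has {red,blue,yellow,black,white} → green.

red yellow green black blue white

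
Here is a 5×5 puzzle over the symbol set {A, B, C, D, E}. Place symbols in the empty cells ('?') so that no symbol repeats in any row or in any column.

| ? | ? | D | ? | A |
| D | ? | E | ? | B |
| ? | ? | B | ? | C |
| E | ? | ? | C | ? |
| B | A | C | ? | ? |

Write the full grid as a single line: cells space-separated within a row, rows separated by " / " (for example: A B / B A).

(r1,c1) = C
(r2,c2) = C
(r2,c4) = A
(r3,c1) = A
(r4,c3) = A
(r4,c5) = D
(r5,c5) = E
(r4,c2) = B
(r5,c4) = D
(r1,c2) = E
(r1,c4) = B
(r3,c2) = D
(r3,c4) = E

C E D B A / D C E A B / A D B E C / E B A C D / B A C D E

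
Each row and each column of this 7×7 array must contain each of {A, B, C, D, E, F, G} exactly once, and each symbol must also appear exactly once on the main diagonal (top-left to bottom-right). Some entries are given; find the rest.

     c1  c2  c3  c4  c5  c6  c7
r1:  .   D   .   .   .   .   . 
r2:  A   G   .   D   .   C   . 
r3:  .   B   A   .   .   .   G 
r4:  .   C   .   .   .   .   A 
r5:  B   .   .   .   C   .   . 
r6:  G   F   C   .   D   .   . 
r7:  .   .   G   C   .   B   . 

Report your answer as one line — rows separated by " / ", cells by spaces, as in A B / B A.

(r6,c6) = E
(r6,c7) = B
(r1,c1) = F
(r4,c4) = B
(r6,c4) = A
(r7,c7) = D
(r7,c1) = E
(r7,c2) = A
(r7,c5) = F
(r3,c5) = E
(r4,c1) = D
(r4,c5) = G
(r4,c6) = F
(r5,c2) = E
(r5,c7) = F
(r2,c5) = B
(r2,c7) = E
(r3,c1) = C
(r3,c4) = F
(r3,c6) = D
(r4,c3) = E
(r5,c3) = D
(r5,c4) = G
(r5,c6) = A
(r1,c3) = B
(r1,c4) = E
(r1,c5) = A
(r1,c6) = G
(r1,c7) = C
(r2,c3) = F

F D B E A G C / A G F D B C E / C B A F E D G / D C E B G F A / B E D G C A F / G F C A D E B / E A G C F B D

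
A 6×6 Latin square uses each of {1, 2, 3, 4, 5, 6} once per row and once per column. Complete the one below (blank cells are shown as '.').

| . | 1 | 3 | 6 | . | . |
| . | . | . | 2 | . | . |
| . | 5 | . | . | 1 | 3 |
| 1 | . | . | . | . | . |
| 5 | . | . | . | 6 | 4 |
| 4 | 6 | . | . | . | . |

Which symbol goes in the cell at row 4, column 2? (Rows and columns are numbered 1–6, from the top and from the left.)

3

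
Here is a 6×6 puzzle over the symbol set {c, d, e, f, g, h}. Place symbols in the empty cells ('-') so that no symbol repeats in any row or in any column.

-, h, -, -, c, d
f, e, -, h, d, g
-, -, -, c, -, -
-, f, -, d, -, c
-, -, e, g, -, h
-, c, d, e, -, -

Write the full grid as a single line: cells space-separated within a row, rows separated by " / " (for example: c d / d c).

e h g f c d / f e c h d g / d g f c h e / g f h d e c / c d e g f h / h c d e g f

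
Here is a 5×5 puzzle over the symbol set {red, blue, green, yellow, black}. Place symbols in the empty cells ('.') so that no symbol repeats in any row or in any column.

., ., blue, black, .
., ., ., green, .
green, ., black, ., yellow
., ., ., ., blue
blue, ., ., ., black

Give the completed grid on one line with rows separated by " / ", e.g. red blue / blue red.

At row 2, column 5: row 2 has {green}; column 5 has {blue,yellow,black}; that leaves red.
At row 1, column 5: row 1 has {blue,black}; column 5 has {red,blue,yellow,black}; that leaves green.
At row 2, column 3: row 2 has {red,green}; column 3 has {blue,black}; that leaves yellow.
At row 2, column 1: row 2 has {red,green,yellow}; column 1 has {blue,green}; that leaves black.
At row 2, column 2: row 2 has {red,green,yellow,black}; column 2 is empty so far; that leaves blue.
At row 3, column 2: row 3 has {green,yellow,black}; column 2 has {blue}; that leaves red.
At row 3, column 4: row 3 has {red,green,yellow,black}; column 4 has {green,black}; that leaves blue.
At row 1, column 2: row 1 has {blue,green,black}; column 2 has {red,blue}; that leaves yellow.
At row 5, column 2: row 5 has {blue,black}; column 2 has {red,blue,yellow}; that leaves green.
At row 5, column 3: row 5 has {blue,green,black}; column 3 has {blue,yellow,black}; that leaves red.
At row 5, column 4: row 5 has {red,blue,green,black}; column 4 has {blue,green,black}; that leaves yellow.
At row 1, column 1: row 1 has {blue,green,yellow,black}; column 1 has {blue,green,black}; that leaves red.
At row 4, column 1: row 4 has {blue}; column 1 has {red,blue,green,black}; that leaves yellow.
At row 4, column 2: row 4 has {blue,yellow}; column 2 has {red,blue,green,yellow}; that leaves black.
At row 4, column 3: row 4 has {blue,yellow,black}; column 3 has {red,blue,yellow,black}; that leaves green.
At row 4, column 4: row 4 has {blue,green,yellow,black}; column 4 has {blue,green,yellow,black}; that leaves red.

red yellow blue black green / black blue yellow green red / green red black blue yellow / yellow black green red blue / blue green red yellow black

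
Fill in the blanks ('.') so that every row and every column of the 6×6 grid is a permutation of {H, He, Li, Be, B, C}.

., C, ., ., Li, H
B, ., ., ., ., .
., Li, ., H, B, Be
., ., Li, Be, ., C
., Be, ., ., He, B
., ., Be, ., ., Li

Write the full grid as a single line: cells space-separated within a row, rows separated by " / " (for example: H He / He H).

Be C B He Li H / B H C Li Be He / C Li He H B Be / He B Li Be H C / Li Be H C He B / H He Be B C Li

(r2,c6) = He
(r4,c5) = H
(r6,c5) = C
(r2,c2) = H
(r2,c3) = C
(r2,c4) = Li
(r2,c5) = Be
(r3,c3) = He
(r4,c1) = He
(r4,c2) = B
(r5,c3) = H
(r5,c4) = C
(r6,c1) = H
(r6,c2) = He
(r6,c4) = B
(r1,c1) = Be
(r1,c3) = B
(r1,c4) = He
(r3,c1) = C
(r5,c1) = Li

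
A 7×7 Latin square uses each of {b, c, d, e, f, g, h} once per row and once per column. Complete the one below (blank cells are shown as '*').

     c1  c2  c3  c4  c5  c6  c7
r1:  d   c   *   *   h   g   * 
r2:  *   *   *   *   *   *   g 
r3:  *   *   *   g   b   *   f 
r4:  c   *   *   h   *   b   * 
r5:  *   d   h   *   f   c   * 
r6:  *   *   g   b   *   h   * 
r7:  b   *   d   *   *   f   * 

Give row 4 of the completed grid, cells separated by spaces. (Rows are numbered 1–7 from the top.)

(r5,c4) = e
(r5,c7) = b
(r7,c4) = c
(r1,c4) = f
(r1,c7) = e
(r2,c4) = d
(r2,c6) = e
(r3,c6) = d
(r4,c7) = d
(r5,c1) = g
(r6,c7) = c
(r7,c7) = h
(r1,c3) = b
(r2,c5) = c
(r2,c3) = f
(r4,c3) = e
(r4,c5) = g
(r7,c5) = e
(r2,c1) = h
(r2,c2) = b
(r3,c1) = e
(r3,c2) = h
(r3,c3) = c
(r4,c2) = f

c f e h g b d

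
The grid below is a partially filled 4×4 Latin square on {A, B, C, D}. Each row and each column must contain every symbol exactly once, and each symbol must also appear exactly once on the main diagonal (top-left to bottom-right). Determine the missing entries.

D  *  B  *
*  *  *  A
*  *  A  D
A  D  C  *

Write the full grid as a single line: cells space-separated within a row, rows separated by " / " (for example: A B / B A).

(r1,c4) = C
(r2,c3) = D
(r4,c4) = B
(r1,c2) = A
(r2,c2) = C
(r3,c2) = B
(r2,c1) = B
(r3,c1) = C

D A B C / B C D A / C B A D / A D C B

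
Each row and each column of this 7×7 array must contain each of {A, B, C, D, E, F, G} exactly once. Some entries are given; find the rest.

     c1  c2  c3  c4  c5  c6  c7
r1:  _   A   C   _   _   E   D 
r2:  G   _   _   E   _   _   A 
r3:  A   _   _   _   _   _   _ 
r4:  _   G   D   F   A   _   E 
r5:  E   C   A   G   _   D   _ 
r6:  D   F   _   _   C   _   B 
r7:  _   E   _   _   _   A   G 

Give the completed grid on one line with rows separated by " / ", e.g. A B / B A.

F A C B G E D / G D B E F C A / A B G D E F C / C G D F A B E / E C A G B D F / D F E A C G B / B E F C D A G

Cell (r1,c4): row 1 has {A,C,D,E}; column 4 has {E,F,G} → B.
Cell (r5,c7): row 5 has {A,C,D,E,G}; column 7 has {A,B,D,E,G} → F.
Cell (r6,c4): row 6 has {B,C,D,F}; column 4 has {B,E,F,G} → A.
Cell (r6,c6): row 6 has {A,B,C,D,F}; column 6 has {A,D,E} → G.
Cell (r1,c1): row 1 has {A,B,C,D,E}; column 1 has {A,D,E,G} → F.
Cell (r1,c5): row 1 has {A,B,C,D,E,F}; column 5 has {A,C} → G.
Cell (r3,c7): row 3 has {A}; column 7 has {A,B,D,E,F,G} → C.
Cell (r5,c5): row 5 has {A,C,D,E,F,G}; column 5 has {A,C,G} → B.
Cell (r6,c3): row 6 has {A,B,C,D,F,G}; column 3 has {A,C,D} → E.
Cell (r3,c4): row 3 has {A,C}; column 4 has {A,B,E,F,G} → D.
Cell (r7,c4): row 7 has {A,E,G}; column 4 has {A,B,D,E,F,G} → C.
Cell (r3,c2): row 3 has {A,C,D}; column 2 has {A,C,E,F,G} → B.
Cell (r3,c6): row 3 has {A,B,C,D}; column 6 has {A,D,E,G} → F.
Cell (r7,c1): row 7 has {A,C,E,G}; column 1 has {A,D,E,F,G} → B.
Cell (r7,c3): row 7 has {A,B,C,E,G}; column 3 has {A,C,D,E} → F.
Cell (r7,c5): row 7 has {A,B,C,E,F,G}; column 5 has {A,B,C,G} → D.
Cell (r2,c2): row 2 has {A,E,G}; column 2 has {A,B,C,E,F,G} → D.
Cell (r2,c3): row 2 has {A,D,E,G}; column 3 has {A,C,D,E,F} → B.
Cell (r2,c5): row 2 has {A,B,D,E,G}; column 5 has {A,B,C,D,G} → F.
Cell (r2,c6): row 2 has {A,B,D,E,F,G}; column 6 has {A,D,E,F,G} → C.
Cell (r3,c3): row 3 has {A,B,C,D,F}; column 3 has {A,B,C,D,E,F} → G.
Cell (r3,c5): row 3 has {A,B,C,D,F,G}; column 5 has {A,B,C,D,F,G} → E.
Cell (r4,c1): row 4 has {A,D,E,F,G}; column 1 has {A,B,D,E,F,G} → C.
Cell (r4,c6): row 4 has {A,C,D,E,F,G}; column 6 has {A,C,D,E,F,G} → B.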